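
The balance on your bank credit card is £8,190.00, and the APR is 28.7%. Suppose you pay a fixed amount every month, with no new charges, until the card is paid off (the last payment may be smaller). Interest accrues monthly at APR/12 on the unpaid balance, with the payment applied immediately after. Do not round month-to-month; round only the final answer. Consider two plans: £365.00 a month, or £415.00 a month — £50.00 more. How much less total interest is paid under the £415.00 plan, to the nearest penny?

Monthly rate r = 28.7%/12 = 2.39167% = 0.0239167.
At £365.00/mo: n = ⌈−ln(1 − rB₀/P)/ln(1+r)⌉ = 33 payments (last £201.05); total interest = total paid − £8,190.00 = £3,691.05.
At £415.00/mo: 28 payments (last £8.86); total interest £3,023.86.
Interest saved = £3,691.05 − £3,023.86 = £667.19.

£667.19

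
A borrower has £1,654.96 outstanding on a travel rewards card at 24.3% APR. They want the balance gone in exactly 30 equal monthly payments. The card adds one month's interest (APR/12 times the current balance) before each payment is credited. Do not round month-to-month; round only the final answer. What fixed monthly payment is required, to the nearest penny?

Monthly rate r = 24.3%/12 = 2.025% = 0.02025.
Level-payment amortization: P = B₀·r / (1 − (1+r)^(−n)) = 1654.96·0.02025 / (1 − 1.02025^(−30)).
Denominator 1 − (1+r)^(−30) = 0.451973074.
P = 33.5129 / 0.451973074 ≈ 74.15.

£74.15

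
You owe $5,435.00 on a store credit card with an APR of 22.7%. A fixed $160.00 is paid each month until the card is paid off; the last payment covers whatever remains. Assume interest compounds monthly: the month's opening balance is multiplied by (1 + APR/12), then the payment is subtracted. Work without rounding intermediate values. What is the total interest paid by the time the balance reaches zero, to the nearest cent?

Monthly rate r = 22.7%/12 = 1.89167% = 0.0189167.
Payoff takes n = ⌈−ln(1 − rB₀/P)/ln(1+r)⌉ = ⌈54.900⌉ = 55 payments; the last is $144.19.
Total paid = 54·$160.00 + $144.19 = $8,784.19.
Total interest = total paid − principal = $8,784.19 − $5,435.00 = $3,349.19.

$3,349.19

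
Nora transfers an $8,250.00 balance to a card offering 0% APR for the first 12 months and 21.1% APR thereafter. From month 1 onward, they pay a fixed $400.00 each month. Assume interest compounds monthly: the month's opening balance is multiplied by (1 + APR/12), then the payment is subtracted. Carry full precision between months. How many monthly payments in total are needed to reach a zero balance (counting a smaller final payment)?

Promo months 1–12 at r₀ = 0%/12 = 0; months 13+ at r₁ = 21.1%/12 = 0.0175833.
After month 12 (no interest yet): B = $8,250.00 − 12·$400.00 = $3,450.00.
Then at r₁ with $400.00/mo: n₂ = −ln(1 − r₁·B/P)/ln(1+r₁) ≈ 9.44 → 10 more payments.

22 months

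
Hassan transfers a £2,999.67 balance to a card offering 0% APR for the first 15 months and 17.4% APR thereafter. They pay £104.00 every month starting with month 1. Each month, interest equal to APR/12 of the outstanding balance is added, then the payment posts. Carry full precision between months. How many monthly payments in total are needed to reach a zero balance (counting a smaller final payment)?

31 months

Promo months 1–15 at r₀ = 0%/12 = 0; months 16+ at r₁ = 17.4%/12 = 0.0145.
After month 15 (no interest yet): B = £2,999.67 − 15·£104.00 = £1,439.67.
Then at r₁ with £104.00/mo: n₂ = −ln(1 − r₁·B/P)/ln(1+r₁) ≈ 15.56 → 16 more payments.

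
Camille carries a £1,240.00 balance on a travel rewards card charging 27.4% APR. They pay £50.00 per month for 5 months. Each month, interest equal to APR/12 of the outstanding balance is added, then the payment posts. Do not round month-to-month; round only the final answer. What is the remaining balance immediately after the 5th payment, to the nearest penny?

£1,126.50

Monthly rate r = 27.4%/12 = 2.28333% = 0.0228333.
Each month: B ← B·(1+r) − £50.00.
Month 1: interest £28.31; balance after payment £1,218.31.
Month 2: interest £27.82; balance after payment £1,196.13.
Month 3: interest £27.31; balance after payment £1,173.44.
Month 4: interest £26.79; balance after payment £1,150.24.
Month 5: interest £26.26; balance after payment £1,126.50.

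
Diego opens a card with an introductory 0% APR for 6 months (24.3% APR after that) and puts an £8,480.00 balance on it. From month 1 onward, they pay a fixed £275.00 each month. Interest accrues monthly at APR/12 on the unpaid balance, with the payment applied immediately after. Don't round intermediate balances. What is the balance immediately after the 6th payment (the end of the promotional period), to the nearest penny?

£6,830.00

Promo months 1–6 at r₀ = 0%/12 = 0; months 7+ at r₁ = 24.3%/12 = 0.02025.
After month 6 (no interest yet): B = £8,480.00 − 6·£275.00 = £6,830.00.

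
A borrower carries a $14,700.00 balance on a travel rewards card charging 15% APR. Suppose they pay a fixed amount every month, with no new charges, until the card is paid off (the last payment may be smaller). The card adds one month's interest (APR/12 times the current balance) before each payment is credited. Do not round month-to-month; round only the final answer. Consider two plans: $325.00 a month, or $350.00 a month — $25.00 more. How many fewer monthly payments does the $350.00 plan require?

Monthly rate r = 15%/12 = 1.25% = 0.0125.
At $325.00/mo: n = ⌈−ln(1 − rB₀/P)/ln(1+r)⌉ = 68 payments (last $25.92); total interest = total paid − $14,700.00 = $7,100.92.
At $350.00/mo: 60 payments (last $324.49); total interest $6,274.49.
Payments saved = 68 − 60 = 8.

8 fewer payments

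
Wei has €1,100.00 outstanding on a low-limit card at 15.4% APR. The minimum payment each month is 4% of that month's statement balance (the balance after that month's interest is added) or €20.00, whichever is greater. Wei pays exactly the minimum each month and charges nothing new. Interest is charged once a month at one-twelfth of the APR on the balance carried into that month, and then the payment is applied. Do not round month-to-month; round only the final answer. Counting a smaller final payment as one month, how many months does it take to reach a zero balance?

59 months

Monthly rate r = 15.4%/12 = 1.28333% = 0.0128333.
While 4% of the post-interest balance exceeds €20.00, each month B ← (B·(1+r))·(1 − 0.04), i.e. B shrinks by the factor (1+r)·0.96 = 0.97232.
This holds for months 1–29. Entering month 30 the balance is €487.37; 4% of the post-interest balance is now below €20.00, so the flat €20.00 minimum applies from here.
From month 30 a fixed €20.00 at rate r clears €487.37 in 30 more payments. Total: 29 + 30 = 59 months.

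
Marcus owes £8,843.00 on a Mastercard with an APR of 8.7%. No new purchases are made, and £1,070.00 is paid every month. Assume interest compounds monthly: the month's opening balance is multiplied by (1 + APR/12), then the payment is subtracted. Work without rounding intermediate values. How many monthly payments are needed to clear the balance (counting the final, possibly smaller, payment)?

Monthly rate r = 8.7%/12 = 0.725% = 0.00725.
Recurrence: B ← B·(1+r) − £1,070.00.
Month 1: interest £64.11; balance after payment £7,837.11.
Month 2: interest £56.82; balance after payment £6,823.93.
Closed form: n = −ln(1 − rB₀/P)/ln(1+r) = −ln(0.94008)/ln(1.00725) ≈ 8.553, so the balance reaches zero during payment 9.

9 months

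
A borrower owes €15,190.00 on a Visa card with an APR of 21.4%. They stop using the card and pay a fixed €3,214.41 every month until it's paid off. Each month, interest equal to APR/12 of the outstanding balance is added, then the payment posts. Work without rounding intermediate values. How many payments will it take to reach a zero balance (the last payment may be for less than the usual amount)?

Monthly rate r = 21.4%/12 = 1.78333% = 0.0178333.
Recurrence: B ← B·(1+r) − €3,214.41.
Month 1: interest €270.89; balance after payment €12,246.48.
Month 2: interest €218.40; balance after payment €9,250.46.
Month 3: interest €164.97; balance after payment €6,201.02.
Month 4: interest €110.58; balance after payment €3,097.20.
Month 5: interest €55.23; balance after payment €0.00.

5 months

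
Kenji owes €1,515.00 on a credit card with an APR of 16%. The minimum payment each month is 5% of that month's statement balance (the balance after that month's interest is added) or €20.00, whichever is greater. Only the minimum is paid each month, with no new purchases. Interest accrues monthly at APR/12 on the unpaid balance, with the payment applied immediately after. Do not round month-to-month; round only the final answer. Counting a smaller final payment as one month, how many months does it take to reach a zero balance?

59 months

Monthly rate r = 16%/12 = 1.33333% = 0.0133333.
While 5% of the post-interest balance exceeds €20.00, each month B ← (B·(1+r))·(1 − 0.05), i.e. B shrinks by the factor (1+r)·0.95 = 0.96267.
This holds for months 1–36. Entering month 37 the balance is €385.08; 5% of the post-interest balance is now below €20.00, so the flat €20.00 minimum applies from here.
From month 37 a fixed €20.00 at rate r clears €385.08 in 23 more payments. Total: 36 + 23 = 59 months.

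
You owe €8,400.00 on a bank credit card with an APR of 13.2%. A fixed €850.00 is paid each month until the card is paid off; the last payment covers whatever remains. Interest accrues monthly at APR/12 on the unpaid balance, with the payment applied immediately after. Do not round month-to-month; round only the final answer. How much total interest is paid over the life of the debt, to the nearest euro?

Monthly rate r = 13.2%/12 = 1.1% = 0.011.
Payoff takes n = ⌈−ln(1 − rB₀/P)/ln(1+r)⌉ = ⌈10.519⌉ = 11 payments; the last is €442.59.
Total paid = 10·€850.00 + €442.59 = €8,942.59.
Total interest = total paid − principal = €8,942.59 − €8,400.00 = €542.59.

€543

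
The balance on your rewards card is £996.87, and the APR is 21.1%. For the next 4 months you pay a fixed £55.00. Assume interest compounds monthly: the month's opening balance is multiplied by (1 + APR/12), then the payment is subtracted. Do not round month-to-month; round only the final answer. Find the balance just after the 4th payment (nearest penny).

Monthly rate r = 21.1%/12 = 1.75833% = 0.0175833.
Each month: B ← B·(1+r) − £55.00.
Month 1: interest £17.53; balance after payment £959.40.
Month 2: interest £16.87; balance after payment £921.27.
Month 3: interest £16.20; balance after payment £882.47.
Month 4: interest £15.52; balance after payment £842.98.

£842.98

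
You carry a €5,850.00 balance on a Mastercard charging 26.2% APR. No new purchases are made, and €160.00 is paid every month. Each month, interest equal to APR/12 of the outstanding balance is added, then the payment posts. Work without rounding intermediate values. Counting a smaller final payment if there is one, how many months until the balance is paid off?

75 payments

Monthly rate r = 26.2%/12 = 2.18333% = 0.0218333.
Recurrence: B ← B·(1+r) − €160.00.
Month 1: interest €127.72; balance after payment €5,817.73.
Month 2: interest €127.02; balance after payment €5,784.75.
Closed form: n = −ln(1 − rB₀/P)/ln(1+r) = −ln(0.20172)/ln(1.02183) ≈ 74.120, so the balance reaches zero during payment 75.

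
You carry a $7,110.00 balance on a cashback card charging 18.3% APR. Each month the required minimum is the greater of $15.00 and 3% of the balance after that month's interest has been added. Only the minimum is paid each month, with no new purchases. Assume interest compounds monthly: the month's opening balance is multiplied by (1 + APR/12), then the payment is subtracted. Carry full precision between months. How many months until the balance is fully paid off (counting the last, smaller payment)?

221 months

Monthly rate r = 18.3%/12 = 1.525% = 0.01525.
While 3% of the post-interest balance exceeds $15.00, each month B ← (B·(1+r))·(1 − 0.03), i.e. B shrinks by the factor (1+r)·0.97 = 0.98479.
This holds for months 1–175. Entering month 176 the balance is $486.63; 3% of the post-interest balance is now below $15.00, so the flat $15.00 minimum applies from here.
From month 176 a fixed $15.00 at rate r clears $486.63 in 46 more payments. Total: 175 + 46 = 221 months.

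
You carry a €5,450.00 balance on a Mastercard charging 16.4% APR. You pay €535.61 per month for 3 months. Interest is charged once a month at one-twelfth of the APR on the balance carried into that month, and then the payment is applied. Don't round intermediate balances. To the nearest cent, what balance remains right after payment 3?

€4,047.63

Monthly rate r = 16.4%/12 = 1.36667% = 0.0136667.
Each month: B ← B·(1+r) − €535.61.
Month 1: interest €74.48; balance after payment €4,988.87.
Month 2: interest €68.18; balance after payment €4,521.44.
Month 3: interest €61.79; balance after payment €4,047.63.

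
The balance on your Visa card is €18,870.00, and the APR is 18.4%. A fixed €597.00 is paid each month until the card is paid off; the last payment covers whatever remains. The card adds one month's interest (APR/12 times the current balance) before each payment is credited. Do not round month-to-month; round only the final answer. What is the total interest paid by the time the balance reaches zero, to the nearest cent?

Monthly rate r = 18.4%/12 = 1.53333% = 0.0153333.
Payoff takes n = ⌈−ln(1 − rB₀/P)/ln(1+r)⌉ = ⌈43.565⌉ = 44 payments; the last is €338.21.
Total paid = 43·€597.00 + €338.21 = €26,009.21.
Total interest = total paid − principal = €26,009.21 − €18,870.00 = €7,139.21.

€7,139.21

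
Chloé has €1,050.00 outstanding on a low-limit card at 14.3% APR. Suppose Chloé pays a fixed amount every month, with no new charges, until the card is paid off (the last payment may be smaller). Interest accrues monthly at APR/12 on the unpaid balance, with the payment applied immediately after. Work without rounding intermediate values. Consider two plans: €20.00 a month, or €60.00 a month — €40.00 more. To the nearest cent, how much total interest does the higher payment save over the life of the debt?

Monthly rate r = 14.3%/12 = 1.19167% = 0.0119167.
At €20.00/mo: n = ⌈−ln(1 − rB₀/P)/ln(1+r)⌉ = 83 payments (last €18.76); total interest = total paid − €1,050.00 = €608.76.
At €60.00/mo: 20 payments (last €44.64); total interest €134.64.
Interest saved = €608.76 − €134.64 = €474.12.

€474.12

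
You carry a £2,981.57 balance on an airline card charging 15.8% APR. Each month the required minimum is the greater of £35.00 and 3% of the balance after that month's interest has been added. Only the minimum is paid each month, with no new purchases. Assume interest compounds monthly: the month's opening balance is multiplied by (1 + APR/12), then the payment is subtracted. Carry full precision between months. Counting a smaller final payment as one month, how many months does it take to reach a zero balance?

Monthly rate r = 15.8%/12 = 1.31667% = 0.0131667.
While 3% of the post-interest balance exceeds £35.00, each month B ← (B·(1+r))·(1 − 0.03), i.e. B shrinks by the factor (1+r)·0.97 = 0.98277.
This holds for months 1–55. Entering month 56 the balance is £1,146.41; 3% of the post-interest balance is now below £35.00, so the flat £35.00 minimum applies from here.
From month 56 a fixed £35.00 at rate r clears £1,146.41 in 44 more payments. Total: 55 + 44 = 99 months.

99 months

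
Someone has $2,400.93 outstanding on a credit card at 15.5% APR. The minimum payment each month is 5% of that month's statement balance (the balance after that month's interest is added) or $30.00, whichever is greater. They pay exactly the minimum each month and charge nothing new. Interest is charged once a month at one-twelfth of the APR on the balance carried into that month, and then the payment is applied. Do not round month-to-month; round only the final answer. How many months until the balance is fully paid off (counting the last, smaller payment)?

60 months

Monthly rate r = 15.5%/12 = 1.29167% = 0.0129167.
While 5% of the post-interest balance exceeds $30.00, each month B ← (B·(1+r))·(1 − 0.05), i.e. B shrinks by the factor (1+r)·0.95 = 0.96227.
This holds for months 1–37. Entering month 38 the balance is $578.60; 5% of the post-interest balance is now below $30.00, so the flat $30.00 minimum applies from here.
From month 38 a fixed $30.00 at rate r clears $578.60 in 23 more payments. Total: 37 + 23 = 60 months.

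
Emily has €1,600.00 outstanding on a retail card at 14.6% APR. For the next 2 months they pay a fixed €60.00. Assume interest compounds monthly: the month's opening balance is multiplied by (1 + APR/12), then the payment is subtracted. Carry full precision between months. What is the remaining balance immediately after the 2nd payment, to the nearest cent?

€1,518.44

Monthly rate r = 14.6%/12 = 1.21667% = 0.0121667.
Each month: B ← B·(1+r) − €60.00.
Month 1: interest €19.47; balance after payment €1,559.47.
Month 2: interest €18.97; balance after payment €1,518.44.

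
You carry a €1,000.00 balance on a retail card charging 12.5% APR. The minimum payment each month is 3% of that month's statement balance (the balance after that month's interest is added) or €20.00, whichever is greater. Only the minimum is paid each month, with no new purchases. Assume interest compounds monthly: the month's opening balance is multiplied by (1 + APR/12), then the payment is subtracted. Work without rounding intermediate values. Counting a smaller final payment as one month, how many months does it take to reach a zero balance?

62 months

Monthly rate r = 12.5%/12 = 1.04167% = 0.0104167.
While 3% of the post-interest balance exceeds €20.00, each month B ← (B·(1+r))·(1 − 0.03), i.e. B shrinks by the factor (1+r)·0.97 = 0.9801.
This holds for months 1–21. Entering month 22 the balance is €655.72; 3% of the post-interest balance is now below €20.00, so the flat €20.00 minimum applies from here.
From month 22 a fixed €20.00 at rate r clears €655.72 in 41 more payments. Total: 21 + 41 = 62 months.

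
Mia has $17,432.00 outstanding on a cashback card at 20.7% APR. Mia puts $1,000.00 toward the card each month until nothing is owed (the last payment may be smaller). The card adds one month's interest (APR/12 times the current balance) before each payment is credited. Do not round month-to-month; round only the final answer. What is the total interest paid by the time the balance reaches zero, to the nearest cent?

$3,481.98

Monthly rate r = 20.7%/12 = 1.725% = 0.01725.
Payoff takes n = ⌈−ln(1 − rB₀/P)/ln(1+r)⌉ = ⌈20.913⌉ = 21 payments; the last is $913.98.
Total paid = 20·$1,000.00 + $913.98 = $20,913.98.
Total interest = total paid − principal = $20,913.98 − $17,432.00 = $3,481.98.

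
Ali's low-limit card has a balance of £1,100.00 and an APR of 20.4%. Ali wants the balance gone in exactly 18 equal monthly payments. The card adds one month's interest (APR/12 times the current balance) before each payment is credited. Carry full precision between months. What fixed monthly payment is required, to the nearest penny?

£71.45

Monthly rate r = 20.4%/12 = 1.7% = 0.017.
Level-payment amortization: P = B₀·r / (1 − (1+r)^(−n)) = 1100.00·0.017 / (1 − 1.017^(−18)).
Denominator 1 − (1+r)^(−18) = 0.261717036.
P = 18.7 / 0.261717036 ≈ 71.45.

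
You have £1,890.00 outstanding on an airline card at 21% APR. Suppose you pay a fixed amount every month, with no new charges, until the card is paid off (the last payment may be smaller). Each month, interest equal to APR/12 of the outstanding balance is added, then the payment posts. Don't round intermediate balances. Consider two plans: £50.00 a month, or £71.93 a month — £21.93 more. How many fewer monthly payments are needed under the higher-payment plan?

27 fewer payments

Monthly rate r = 21%/12 = 1.75% = 0.0175.
At £50.00/mo: n = ⌈−ln(1 − rB₀/P)/ln(1+r)⌉ = 63 payments (last £22.06); total interest = total paid − £1,890.00 = £1,232.06.
At £71.93/mo: 36 payments (last £36.04); total interest £663.59.
Payments saved = 63 − 36 = 27.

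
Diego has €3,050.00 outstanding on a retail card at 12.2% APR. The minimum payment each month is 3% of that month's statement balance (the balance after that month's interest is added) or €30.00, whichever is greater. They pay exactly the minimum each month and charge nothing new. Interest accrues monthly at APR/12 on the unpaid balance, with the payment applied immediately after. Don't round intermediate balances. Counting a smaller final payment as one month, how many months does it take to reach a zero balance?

Monthly rate r = 12.2%/12 = 1.01667% = 0.0101667.
While 3% of the post-interest balance exceeds €30.00, each month B ← (B·(1+r))·(1 − 0.03), i.e. B shrinks by the factor (1+r)·0.97 = 0.97986.
This holds for months 1–56. Entering month 57 the balance is €976.17; 3% of the post-interest balance is now below €30.00, so the flat €30.00 minimum applies from here.
From month 57 a fixed €30.00 at rate r clears €976.17 in 40 more payments. Total: 56 + 40 = 96 months.

96 months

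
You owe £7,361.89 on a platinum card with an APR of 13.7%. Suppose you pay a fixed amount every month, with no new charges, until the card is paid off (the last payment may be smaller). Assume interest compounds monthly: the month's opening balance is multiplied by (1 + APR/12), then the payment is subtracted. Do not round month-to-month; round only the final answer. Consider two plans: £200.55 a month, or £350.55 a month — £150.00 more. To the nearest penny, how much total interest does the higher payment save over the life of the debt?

Monthly rate r = 13.7%/12 = 1.14167% = 0.0114167.
At £200.55/mo: n = ⌈−ln(1 − rB₀/P)/ln(1+r)⌉ = 48 payments (last £169.99); total interest = total paid − £7,361.89 = £2,233.95.
At £350.55/mo: 25 payments (last £51.97); total interest £1,103.28.
Interest saved = £2,233.95 − £1,103.28 = £1,130.67.

£1,130.67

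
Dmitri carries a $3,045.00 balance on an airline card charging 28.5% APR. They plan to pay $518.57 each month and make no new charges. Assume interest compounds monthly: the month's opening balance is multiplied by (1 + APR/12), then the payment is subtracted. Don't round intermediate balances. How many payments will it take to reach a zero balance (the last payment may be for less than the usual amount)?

7 payments

Monthly rate r = 28.5%/12 = 2.375% = 0.02375.
Recurrence: B ← B·(1+r) − $518.57.
Month 1: interest $72.32; balance after payment $2,598.75.
Month 2: interest $61.72; balance after payment $2,141.90.
Closed form: n = −ln(1 − rB₀/P)/ln(1+r) = −ln(0.86054)/ln(1.02375) ≈ 6.399, so the balance reaches zero during payment 7.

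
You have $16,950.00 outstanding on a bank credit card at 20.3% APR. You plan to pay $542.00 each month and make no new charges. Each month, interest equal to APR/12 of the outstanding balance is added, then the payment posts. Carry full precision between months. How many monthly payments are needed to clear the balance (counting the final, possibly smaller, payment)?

Monthly rate r = 20.3%/12 = 1.69167% = 0.0169167.
Recurrence: B ← B·(1+r) − $542.00.
Month 1: interest $286.74; balance after payment $16,694.74.
Month 2: interest $282.42; balance after payment $16,435.16.
Closed form: n = −ln(1 − rB₀/P)/ln(1+r) = −ln(0.47096)/ln(1.01692) ≈ 44.886, so the balance reaches zero during payment 45.

45 months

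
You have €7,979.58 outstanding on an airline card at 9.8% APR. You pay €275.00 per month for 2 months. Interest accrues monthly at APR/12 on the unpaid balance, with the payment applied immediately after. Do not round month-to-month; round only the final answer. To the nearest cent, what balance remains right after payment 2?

€7,558.20

Monthly rate r = 9.8%/12 = 0.816667% = 0.00816667.
Each month: B ← B·(1+r) − €275.00.
Month 1: interest €65.17; balance after payment €7,769.75.
Month 2: interest €63.45; balance after payment €7,558.20.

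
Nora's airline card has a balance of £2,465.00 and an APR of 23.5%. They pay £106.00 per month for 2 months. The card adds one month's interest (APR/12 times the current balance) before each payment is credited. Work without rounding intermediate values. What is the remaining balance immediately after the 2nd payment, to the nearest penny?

Monthly rate r = 23.5%/12 = 1.95833% = 0.0195833.
Each month: B ← B·(1+r) − £106.00.
Month 1: interest £48.27; balance after payment £2,407.27.
Month 2: interest £47.14; balance after payment £2,348.42.

£2,348.42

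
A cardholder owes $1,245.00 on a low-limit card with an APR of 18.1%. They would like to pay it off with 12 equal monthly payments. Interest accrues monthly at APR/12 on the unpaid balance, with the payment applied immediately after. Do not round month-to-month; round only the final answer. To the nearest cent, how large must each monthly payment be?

$114.20

Monthly rate r = 18.1%/12 = 1.50833% = 0.0150833.
Level-payment amortization: P = B₀·r / (1 − (1+r)^(−n)) = 1245.00·0.0150833 / (1 − 1.01508^(−12)).
Denominator 1 − (1+r)^(−12) = 0.164436166.
P = 18.7788 / 0.164436166 ≈ 114.20.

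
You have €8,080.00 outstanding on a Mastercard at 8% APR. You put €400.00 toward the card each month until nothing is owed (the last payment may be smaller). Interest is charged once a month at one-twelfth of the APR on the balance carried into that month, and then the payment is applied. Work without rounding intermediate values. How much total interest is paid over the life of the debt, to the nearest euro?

Monthly rate r = 8%/12 = 0.666667% = 0.00666667.
Payoff takes n = ⌈−ln(1 − rB₀/P)/ln(1+r)⌉ = ⌈21.768⌉ = 22 payments; the last is €307.56.
Total paid = 21·€400.00 + €307.56 = €8,707.56.
Total interest = total paid − principal = €8,707.56 − €8,080.00 = €627.56.

€628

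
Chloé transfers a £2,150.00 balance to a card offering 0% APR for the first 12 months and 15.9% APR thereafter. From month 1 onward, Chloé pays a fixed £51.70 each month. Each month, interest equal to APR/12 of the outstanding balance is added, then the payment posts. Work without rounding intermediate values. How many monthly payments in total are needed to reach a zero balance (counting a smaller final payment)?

Promo months 1–12 at r₀ = 0%/12 = 0; months 13+ at r₁ = 15.9%/12 = 0.01325.
After month 12 (no interest yet): B = £2,150.00 − 12·£51.70 = £1,529.60.
Then at r₁ with £51.70/mo: n₂ = −ln(1 − r₁·B/P)/ln(1+r₁) ≈ 37.80 → 38 more payments.

50 months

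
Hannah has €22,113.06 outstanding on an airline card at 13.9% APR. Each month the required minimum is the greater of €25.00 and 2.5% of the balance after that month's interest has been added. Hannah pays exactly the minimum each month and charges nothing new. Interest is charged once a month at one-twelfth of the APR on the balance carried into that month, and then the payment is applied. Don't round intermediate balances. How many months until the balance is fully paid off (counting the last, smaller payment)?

Monthly rate r = 13.9%/12 = 1.15833% = 0.0115833.
While 2.5% of the post-interest balance exceeds €25.00, each month B ← (B·(1+r))·(1 − 0.025), i.e. B shrinks by the factor (1+r)·0.975 = 0.98629.
This holds for months 1–226. Entering month 227 the balance is €977.39; 2.5% of the post-interest balance is now below €25.00, so the flat €25.00 minimum applies from here.
From month 227 a fixed €25.00 at rate r clears €977.39 in 53 more payments. Total: 226 + 53 = 279 months.

279 months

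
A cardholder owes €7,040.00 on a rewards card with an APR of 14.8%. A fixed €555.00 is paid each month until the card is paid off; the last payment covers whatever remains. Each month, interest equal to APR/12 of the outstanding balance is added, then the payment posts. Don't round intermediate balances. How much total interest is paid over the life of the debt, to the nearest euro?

Monthly rate r = 14.8%/12 = 1.23333% = 0.0123333.
Payoff takes n = ⌈−ln(1 − rB₀/P)/ln(1+r)⌉ = ⌈13.879⌉ = 14 payments; the last is €488.30.
Total paid = 13·€555.00 + €488.30 = €7,703.30.
Total interest = total paid − principal = €7,703.30 − €7,040.00 = €663.30.

€663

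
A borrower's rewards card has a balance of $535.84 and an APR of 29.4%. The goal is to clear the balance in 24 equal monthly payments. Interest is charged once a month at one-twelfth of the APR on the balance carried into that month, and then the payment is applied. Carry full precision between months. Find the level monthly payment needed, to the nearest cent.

$29.80

Monthly rate r = 29.4%/12 = 2.45% = 0.0245.
Level-payment amortization: P = B₀·r / (1 − (1+r)^(−n)) = 535.84·0.0245 / (1 − 1.0245^(−24)).
Denominator 1 − (1+r)^(−24) = 0.440612324.
P = 13.1281 / 0.440612324 ≈ 29.80.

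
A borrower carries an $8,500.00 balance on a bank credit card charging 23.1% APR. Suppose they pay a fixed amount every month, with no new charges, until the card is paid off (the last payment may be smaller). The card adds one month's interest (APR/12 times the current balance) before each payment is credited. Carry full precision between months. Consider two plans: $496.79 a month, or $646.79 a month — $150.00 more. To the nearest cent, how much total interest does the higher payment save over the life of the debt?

$514.85

Monthly rate r = 23.1%/12 = 1.925% = 0.01925.
At $496.79/mo: n = ⌈−ln(1 − rB₀/P)/ln(1+r)⌉ = 21 payments (last $474.10); total interest = total paid − $8,500.00 = $1,909.90.
At $646.79/mo: 16 payments (last $193.20); total interest $1,395.05.
Interest saved = $1,909.90 − $1,395.05 = $514.85.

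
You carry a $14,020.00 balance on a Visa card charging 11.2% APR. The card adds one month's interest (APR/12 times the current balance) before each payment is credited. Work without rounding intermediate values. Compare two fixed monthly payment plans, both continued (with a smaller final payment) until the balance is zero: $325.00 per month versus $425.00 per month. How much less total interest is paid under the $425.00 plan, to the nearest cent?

Monthly rate r = 11.2%/12 = 0.933333% = 0.00933333.
At $325.00/mo: n = ⌈−ln(1 − rB₀/P)/ln(1+r)⌉ = 56 payments (last $149.36); total interest = total paid − $14,020.00 = $4,004.36.
At $425.00/mo: 40 payments (last $261.18); total interest $2,816.18.
Interest saved = $4,004.36 − $2,816.18 = $1,188.18.

$1,188.18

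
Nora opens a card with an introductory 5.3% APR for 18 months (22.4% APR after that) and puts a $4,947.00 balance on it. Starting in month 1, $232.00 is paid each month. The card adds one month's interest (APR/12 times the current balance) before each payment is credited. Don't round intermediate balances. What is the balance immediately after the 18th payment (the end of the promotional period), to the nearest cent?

Promo months 1–18 at r₀ = 5.3%/12 = 0.00441667; months 19+ at r₁ = 22.4%/12 = 0.0186667.
After month 18: iterate B ← B·(1+r₀) − $232.00 for 18 months → $1,018.88.

$1,018.88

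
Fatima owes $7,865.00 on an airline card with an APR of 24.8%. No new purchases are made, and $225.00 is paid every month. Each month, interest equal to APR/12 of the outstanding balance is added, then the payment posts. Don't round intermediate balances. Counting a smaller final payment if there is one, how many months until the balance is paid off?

Monthly rate r = 24.8%/12 = 2.06667% = 0.0206667.
Recurrence: B ← B·(1+r) − $225.00.
Month 1: interest $162.54; balance after payment $7,802.54.
Month 2: interest $161.25; balance after payment $7,738.80.
Closed form: n = −ln(1 − rB₀/P)/ln(1+r) = −ln(0.27759)/ln(1.02067) ≈ 62.653, so the balance reaches zero during payment 63.

63 payments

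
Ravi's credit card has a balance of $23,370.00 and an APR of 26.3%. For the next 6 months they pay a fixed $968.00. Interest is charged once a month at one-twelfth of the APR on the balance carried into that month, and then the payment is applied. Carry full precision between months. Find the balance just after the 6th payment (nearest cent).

$20,480.86

Monthly rate r = 26.3%/12 = 2.19167% = 0.0219167.
Each month: B ← B·(1+r) − $968.00.
Month 1: interest $512.19; balance after payment $22,914.19.
Month 2: interest $502.20; balance after payment $22,448.40.
Month 3: interest $491.99; balance after payment $21,972.39.
Month 4: interest $481.56; balance after payment $21,485.95.
Month 5: interest $470.90; balance after payment $20,988.85.
Month 6: interest $460.01; balance after payment $20,480.86.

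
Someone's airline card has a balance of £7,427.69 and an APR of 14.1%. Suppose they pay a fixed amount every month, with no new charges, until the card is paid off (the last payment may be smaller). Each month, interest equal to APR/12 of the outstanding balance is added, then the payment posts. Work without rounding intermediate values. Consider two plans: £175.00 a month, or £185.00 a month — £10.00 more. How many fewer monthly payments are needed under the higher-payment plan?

Monthly rate r = 14.1%/12 = 1.175% = 0.01175.
At £175.00/mo: n = ⌈−ln(1 − rB₀/P)/ln(1+r)⌉ = 60 payments (last £20.70); total interest = total paid − £7,427.69 = £2,918.01.
At £185.00/mo: 55 payments (last £117.46); total interest £2,679.77.
Payments saved = 60 − 55 = 5.

5 fewer payments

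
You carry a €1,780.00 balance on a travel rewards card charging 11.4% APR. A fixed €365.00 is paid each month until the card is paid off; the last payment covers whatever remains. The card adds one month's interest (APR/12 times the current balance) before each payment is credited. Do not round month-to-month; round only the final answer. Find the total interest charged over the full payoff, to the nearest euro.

Monthly rate r = 11.4%/12 = 0.95% = 0.0095.
Payoff takes n = ⌈−ln(1 − rB₀/P)/ln(1+r)⌉ = ⌈5.017⌉ = 6 payments; the last is €6.22.
Total paid = 5·€365.00 + €6.22 = €1,831.22.
Total interest = total paid − principal = €1,831.22 − €1,780.00 = €51.22.

€51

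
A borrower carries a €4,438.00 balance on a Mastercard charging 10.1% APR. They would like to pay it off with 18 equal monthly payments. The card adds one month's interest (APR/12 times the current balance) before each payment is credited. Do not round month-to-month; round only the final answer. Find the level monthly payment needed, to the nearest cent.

Monthly rate r = 10.1%/12 = 0.841667% = 0.00841667.
Level-payment amortization: P = B₀·r / (1 − (1+r)^(−n)) = 4438.00·0.00841667 / (1 − 1.00842^(−18)).
Denominator 1 − (1+r)^(−18) = 0.140037068.
P = 37.3532 / 0.140037068 ≈ 266.74.

€266.74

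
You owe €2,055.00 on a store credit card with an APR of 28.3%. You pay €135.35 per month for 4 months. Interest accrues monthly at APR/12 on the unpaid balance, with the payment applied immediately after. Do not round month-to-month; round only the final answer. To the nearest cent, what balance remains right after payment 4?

Monthly rate r = 28.3%/12 = 2.35833% = 0.0235833.
Each month: B ← B·(1+r) − €135.35.
Month 1: interest €48.46; balance after payment €1,968.11.
Month 2: interest €46.41; balance after payment €1,879.18.
Month 3: interest €44.32; balance after payment €1,788.15.
Month 4: interest €42.17; balance after payment €1,694.97.

€1,694.97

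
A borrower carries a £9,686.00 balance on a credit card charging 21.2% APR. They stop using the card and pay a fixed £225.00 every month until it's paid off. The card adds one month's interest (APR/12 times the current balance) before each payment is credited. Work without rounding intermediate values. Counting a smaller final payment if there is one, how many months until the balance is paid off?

82 months

Monthly rate r = 21.2%/12 = 1.76667% = 0.0176667.
Recurrence: B ← B·(1+r) − £225.00.
Month 1: interest £171.12; balance after payment £9,632.12.
Month 2: interest £170.17; balance after payment £9,577.29.
Closed form: n = −ln(1 − rB₀/P)/ln(1+r) = −ln(0.23947)/ln(1.01767) ≈ 81.618, so the balance reaches zero during payment 82.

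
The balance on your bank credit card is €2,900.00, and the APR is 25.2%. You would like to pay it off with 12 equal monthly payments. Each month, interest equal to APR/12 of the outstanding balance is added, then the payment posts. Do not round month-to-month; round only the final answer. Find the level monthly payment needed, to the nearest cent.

€275.91

Monthly rate r = 25.2%/12 = 2.1% = 0.021.
Level-payment amortization: P = B₀·r / (1 − (1+r)^(−n)) = 2900.00·0.021 / (1 − 1.021^(−12)).
Denominator 1 − (1+r)^(−12) = 0.22072437.
P = 60.9 / 0.22072437 ≈ 275.91.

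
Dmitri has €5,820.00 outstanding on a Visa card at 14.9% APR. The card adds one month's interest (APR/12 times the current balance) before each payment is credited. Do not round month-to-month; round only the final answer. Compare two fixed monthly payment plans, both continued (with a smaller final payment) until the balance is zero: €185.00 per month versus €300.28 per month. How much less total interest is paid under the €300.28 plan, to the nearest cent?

Monthly rate r = 14.9%/12 = 1.24167% = 0.0124167.
At €185.00/mo: n = ⌈−ln(1 − rB₀/P)/ln(1+r)⌉ = 41 payments (last €25.73); total interest = total paid − €5,820.00 = €1,605.73.
At €300.28/mo: 23 payments (last €93.33); total interest €879.49.
Interest saved = €1,605.73 − €879.49 = €726.24.

€726.24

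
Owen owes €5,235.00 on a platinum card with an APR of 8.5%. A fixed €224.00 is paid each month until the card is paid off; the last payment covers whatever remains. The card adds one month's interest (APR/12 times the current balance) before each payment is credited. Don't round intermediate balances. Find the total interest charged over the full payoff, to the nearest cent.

Monthly rate r = 8.5%/12 = 0.708333% = 0.00708333.
Payoff takes n = ⌈−ln(1 − rB₀/P)/ln(1+r)⌉ = ⌈25.639⌉ = 26 payments; the last is €143.40.
Total paid = 25·€224.00 + €143.40 = €5,743.40.
Total interest = total paid − principal = €5,743.40 − €5,235.00 = €508.40.

€508.40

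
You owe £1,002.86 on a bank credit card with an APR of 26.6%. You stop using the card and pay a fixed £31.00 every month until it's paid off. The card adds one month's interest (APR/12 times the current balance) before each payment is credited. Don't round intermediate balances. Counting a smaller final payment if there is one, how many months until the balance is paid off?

Monthly rate r = 26.6%/12 = 2.21667% = 0.0221667.
Recurrence: B ← B·(1+r) − £31.00.
Month 1: interest £22.23; balance after payment £994.09.
Month 2: interest £22.04; balance after payment £985.13.
Closed form: n = −ln(1 − rB₀/P)/ln(1+r) = −ln(0.2829)/ln(1.02217) ≈ 57.591, so the balance reaches zero during payment 58.

58 payments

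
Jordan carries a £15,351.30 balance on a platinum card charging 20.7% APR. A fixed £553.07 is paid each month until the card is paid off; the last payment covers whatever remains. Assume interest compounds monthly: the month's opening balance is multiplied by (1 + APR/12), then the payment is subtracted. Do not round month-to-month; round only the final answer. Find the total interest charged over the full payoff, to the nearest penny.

Monthly rate r = 20.7%/12 = 1.725% = 0.01725.
Payoff takes n = ⌈−ln(1 − rB₀/P)/ln(1+r)⌉ = ⌈38.100⌉ = 39 payments; the last is £55.76.
Total paid = 38·£553.07 + £55.76 = £21,072.42.
Total interest = total paid − principal = £21,072.42 − £15,351.30 = £5,721.12.

£5,721.12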